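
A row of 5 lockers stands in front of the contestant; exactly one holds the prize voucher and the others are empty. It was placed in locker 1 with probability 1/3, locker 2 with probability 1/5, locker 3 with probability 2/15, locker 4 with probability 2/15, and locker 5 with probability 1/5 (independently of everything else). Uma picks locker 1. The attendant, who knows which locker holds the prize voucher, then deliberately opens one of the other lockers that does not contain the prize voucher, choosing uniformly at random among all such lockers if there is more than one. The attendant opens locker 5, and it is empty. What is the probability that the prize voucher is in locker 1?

Apply Bayes' rule, conditioning on where the prize voucher actually is.
If it is in locker 1 (prior 1/3): the attendant has 4 equally likely choices, so probability 1/4; weight (1/3)·(1/4) = 1/12.
If it is in locker 2 (prior 1/5): the attendant has 3 equally likely choices, so probability 1/3; weight (1/5)·(1/3) = 1/15.
If it is in either of lockers 3 and 4 (prior 2/15 each): the attendant has 3 equally likely choices, so probability 1/3; weight (2/15)·(1/3) = 2/45 each.
If it is in locker 5 (prior 1/5): the attendant opened locker 5, so this case is ruled out; weight (1/5)·0 = 0.
The weights sum to 43/180.
So P(the prize voucher in locker 1 | the attendant opened locker 5) = (1/12) / (43/180) = 15/43.

15/43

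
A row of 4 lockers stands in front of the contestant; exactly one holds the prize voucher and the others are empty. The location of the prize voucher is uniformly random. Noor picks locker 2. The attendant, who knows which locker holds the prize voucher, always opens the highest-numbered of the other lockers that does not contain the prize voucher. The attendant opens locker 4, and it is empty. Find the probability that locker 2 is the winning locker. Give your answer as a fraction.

Condition on the true location of the prize voucher.
If it is in any of lockers 1, 2, and 3 (prior 1/4 each): locker 4 is the highest-numbered option available, probability 1; weight (1/4)·1 = 1/4 each.
If it is in locker 4 (prior 1/4): the attendant opened locker 4, so this case is ruled out; weight (1/4)·0 = 0.
The weights sum to 3/4.
So P(the prize voucher in locker 2 | the attendant opened locker 4) = (1/4) / (3/4) = 1/3.

1/3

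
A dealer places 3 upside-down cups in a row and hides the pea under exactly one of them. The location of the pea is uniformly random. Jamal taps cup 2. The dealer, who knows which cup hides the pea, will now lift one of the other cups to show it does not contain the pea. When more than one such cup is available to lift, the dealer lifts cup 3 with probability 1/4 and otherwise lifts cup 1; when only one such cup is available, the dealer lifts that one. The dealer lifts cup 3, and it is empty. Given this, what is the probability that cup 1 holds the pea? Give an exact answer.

Apply Bayes' rule, conditioning on where the pea actually is.
If it is under cup 1 (prior 1/3): only cup 3 is available, probability 1; weight (1/3)·1 = 1/3.
If it is under cup 2 (prior 1/3): cup 3 is available, opened with probability 1/4; weight (1/3)·(1/4) = 1/12.
If it is under cup 3 (prior 1/3): the dealer opened cup 3, so this case is ruled out; weight (1/3)·0 = 0.
The weights sum to 5/12.
So P(the pea under cup 1 | the dealer opened cup 3) = (1/3) / (5/12) = 4/5.

4/5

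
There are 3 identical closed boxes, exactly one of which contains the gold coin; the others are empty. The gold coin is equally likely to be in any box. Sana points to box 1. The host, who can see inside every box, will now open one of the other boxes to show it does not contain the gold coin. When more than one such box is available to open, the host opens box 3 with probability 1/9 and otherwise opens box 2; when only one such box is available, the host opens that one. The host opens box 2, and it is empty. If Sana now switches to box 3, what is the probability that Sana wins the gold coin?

9/17

Condition on the true location of the gold coin.
If it is in box 1 (prior 1/3): box 3 is available but not opened, probability 8/9; weight (1/3)·(8/9) = 8/27.
If it is in box 2 (prior 1/3): the host opened box 2, so this case is ruled out; weight (1/3)·0 = 0.
If it is in box 3 (prior 1/3): only box 2 is available, probability 1; weight (1/3)·1 = 1/3.
The weights sum to 17/27.
So P(the gold coin in box 3 | the host opened box 2) = (1/3) / (17/27) = 9/17.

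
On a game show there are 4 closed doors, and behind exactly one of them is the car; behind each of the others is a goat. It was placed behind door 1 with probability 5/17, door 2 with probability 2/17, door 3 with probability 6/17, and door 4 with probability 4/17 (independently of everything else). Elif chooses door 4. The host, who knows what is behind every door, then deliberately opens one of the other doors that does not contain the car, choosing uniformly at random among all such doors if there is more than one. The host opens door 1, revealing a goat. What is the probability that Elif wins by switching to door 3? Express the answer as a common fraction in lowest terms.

9/16

Consider each possible location of the car in turn.
If it is behind door 1 (prior 5/17): the host opened door 1, so this case is ruled out; weight (5/17)·0 = 0.
If it is behind door 2 (prior 2/17): the host has 2 equally likely choices, so probability 1/2; weight (2/17)·(1/2) = 1/17.
If it is behind door 3 (prior 6/17): the host has 2 equally likely choices, so probability 1/2; weight (6/17)·(1/2) = 3/17.
If it is behind door 4 (prior 4/17): the host has 3 equally likely choices, so probability 1/3; weight (4/17)·(1/3) = 4/51.
The weights sum to 16/51.
So P(the car behind door 3 | the host opened door 1) = (3/17) / (16/51) = 9/16.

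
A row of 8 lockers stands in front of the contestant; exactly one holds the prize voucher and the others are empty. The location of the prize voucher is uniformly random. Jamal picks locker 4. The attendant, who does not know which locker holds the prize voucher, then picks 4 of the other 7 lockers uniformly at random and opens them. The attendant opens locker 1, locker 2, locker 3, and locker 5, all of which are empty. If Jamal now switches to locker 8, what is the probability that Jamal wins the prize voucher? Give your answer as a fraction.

1/4

Condition on the true location of the prize voucher.
If it is in any of lockers 1, 2, 3, and 5 (prior 1/8 each): that locker was opened and seen not to hold the prize — ruled out; weight (1/8)·0 = 0 each.
If it is in any of lockers 4, 6, 7, and 8 (prior 1/8 each): the attendant picks exactly this set with probability 1/35 regardless, and none is the prize; weight (1/8)·(1/35) = 1/280 each.
The weights sum to 1/70.
So P(the prize voucher in locker 8 | the attendant opened locker 1, locker 2, locker 3, and locker 5) = (1/280) / (1/70) = 1/4.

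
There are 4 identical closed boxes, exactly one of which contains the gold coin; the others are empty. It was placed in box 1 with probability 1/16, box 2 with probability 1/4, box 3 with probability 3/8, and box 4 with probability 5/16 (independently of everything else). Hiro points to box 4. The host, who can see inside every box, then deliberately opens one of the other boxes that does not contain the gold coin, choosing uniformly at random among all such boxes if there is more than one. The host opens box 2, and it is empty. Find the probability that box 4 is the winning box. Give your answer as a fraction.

10/31

Condition on the true location of the gold coin.
If it is in box 1 (prior 1/16): the host has 2 equally likely choices, so probability 1/2; weight (1/16)·(1/2) = 1/32.
If it is in box 2 (prior 1/4): the host opened box 2, so this case is ruled out; weight (1/4)·0 = 0.
If it is in box 3 (prior 3/8): the host has 2 equally likely choices, so probability 1/2; weight (3/8)·(1/2) = 3/16.
If it is in box 4 (prior 5/16): the host has 3 equally likely choices, so probability 1/3; weight (5/16)·(1/3) = 5/48.
The weights sum to 31/96.
So P(the gold coin in box 4 | the host opened box 2) = (5/48) / (31/96) = 10/31.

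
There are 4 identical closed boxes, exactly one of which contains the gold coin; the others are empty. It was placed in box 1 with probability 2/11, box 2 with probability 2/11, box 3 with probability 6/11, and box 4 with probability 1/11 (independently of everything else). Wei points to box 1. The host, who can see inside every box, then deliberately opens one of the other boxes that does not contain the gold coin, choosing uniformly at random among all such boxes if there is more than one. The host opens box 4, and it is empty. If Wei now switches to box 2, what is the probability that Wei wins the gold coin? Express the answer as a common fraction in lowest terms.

Condition on the true location of the gold coin.
If it is in box 1 (prior 2/11): the host has 3 equally likely choices, so probability 1/3; weight (2/11)·(1/3) = 2/33.
If it is in box 2 (prior 2/11): the host has 2 equally likely choices, so probability 1/2; weight (2/11)·(1/2) = 1/11.
If it is in box 3 (prior 6/11): the host has 2 equally likely choices, so probability 1/2; weight (6/11)·(1/2) = 3/11.
If it is in box 4 (prior 1/11): the host opened box 4, so this case is ruled out; weight (1/11)·0 = 0.
The weights sum to 14/33.
So P(the gold coin in box 2 | the host opened box 4) = (1/11) / (14/33) = 3/14.

3/14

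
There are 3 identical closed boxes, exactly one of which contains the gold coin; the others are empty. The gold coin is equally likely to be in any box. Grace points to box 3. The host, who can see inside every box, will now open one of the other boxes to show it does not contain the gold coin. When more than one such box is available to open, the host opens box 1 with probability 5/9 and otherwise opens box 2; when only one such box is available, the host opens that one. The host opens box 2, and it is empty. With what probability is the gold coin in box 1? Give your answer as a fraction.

9/13

Consider each possible location of the gold coin in turn.
If it is in box 1 (prior 1/3): only box 2 is available, probability 1; weight (1/3)·1 = 1/3.
If it is in box 2 (prior 1/3): the host opened box 2, so this case is ruled out; weight (1/3)·0 = 0.
If it is in box 3 (prior 1/3): box 1 is available but not opened, probability 4/9; weight (1/3)·(4/9) = 4/27.
The weights sum to 13/27.
So P(the gold coin in box 1 | the host opened box 2) = (1/3) / (13/27) = 9/13.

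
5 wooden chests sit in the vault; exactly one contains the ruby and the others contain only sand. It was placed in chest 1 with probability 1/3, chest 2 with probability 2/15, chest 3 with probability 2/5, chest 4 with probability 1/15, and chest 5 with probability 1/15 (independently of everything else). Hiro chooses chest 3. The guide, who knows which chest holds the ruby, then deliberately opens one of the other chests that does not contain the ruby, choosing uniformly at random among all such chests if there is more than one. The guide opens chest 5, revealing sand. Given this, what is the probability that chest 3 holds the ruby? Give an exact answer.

9/25

Condition on the true location of the ruby.
If it is in chest 1 (prior 1/3): the guide has 3 equally likely choices, so probability 1/3; weight (1/3)·(1/3) = 1/9.
If it is in chest 2 (prior 2/15): the guide has 3 equally likely choices, so probability 1/3; weight (2/15)·(1/3) = 2/45.
If it is in chest 3 (prior 2/5): the guide has 4 equally likely choices, so probability 1/4; weight (2/5)·(1/4) = 1/10.
If it is in chest 4 (prior 1/15): the guide has 3 equally likely choices, so probability 1/3; weight (1/15)·(1/3) = 1/45.
If it is in chest 5 (prior 1/15): the guide opened chest 5, so this case is ruled out; weight (1/15)·0 = 0.
The weights sum to 5/18.
So P(the ruby in chest 3 | the guide opened chest 5) = (1/10) / (5/18) = 9/25.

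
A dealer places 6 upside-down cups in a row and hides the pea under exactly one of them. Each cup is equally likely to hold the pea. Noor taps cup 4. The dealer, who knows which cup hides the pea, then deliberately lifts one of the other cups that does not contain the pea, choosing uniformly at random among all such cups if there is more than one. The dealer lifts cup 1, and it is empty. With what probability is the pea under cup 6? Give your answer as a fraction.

5/24

Condition on the true location of the pea.
If it is under cup 1 (prior 1/6): the dealer opened cup 1, so this case is ruled out; weight (1/6)·0 = 0.
If it is under any of cups 2, 3, 5, and 6 (prior 1/6 each): the dealer has 4 equally likely choices, so probability 1/4; weight (1/6)·(1/4) = 1/24 each.
If it is under cup 4 (prior 1/6): the dealer has 5 equally likely choices, so probability 1/5; weight (1/6)·(1/5) = 1/30.
The weights sum to 1/5.
So P(the pea under cup 6 | the dealer opened cup 1) = (1/24) / (1/5) = 5/24.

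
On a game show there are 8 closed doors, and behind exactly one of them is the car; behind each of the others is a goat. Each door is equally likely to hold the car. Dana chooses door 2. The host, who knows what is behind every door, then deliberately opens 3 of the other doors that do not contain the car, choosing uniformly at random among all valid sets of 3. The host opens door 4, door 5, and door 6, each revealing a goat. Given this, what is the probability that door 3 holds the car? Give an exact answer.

Condition on the true location of the car.
If it is behind any of doors 1, 3, 7, and 8 (prior 1/8 each): the host has 20 equally likely choices, so probability 1/20; weight (1/8)·(1/20) = 1/160 each.
If it is behind door 2 (prior 1/8): the host has 35 equally likely choices, so probability 1/35; weight (1/8)·(1/35) = 1/280.
If it is behind any of doors 4, 5, and 6 (prior 1/8 each): that door was opened and seen not to hold the prize — ruled out; weight (1/8)·0 = 0 each.
The weights sum to 1/35.
So P(the car behind door 3 | the host opened door 4, door 5, and door 6) = (1/160) / (1/35) = 7/32.

7/32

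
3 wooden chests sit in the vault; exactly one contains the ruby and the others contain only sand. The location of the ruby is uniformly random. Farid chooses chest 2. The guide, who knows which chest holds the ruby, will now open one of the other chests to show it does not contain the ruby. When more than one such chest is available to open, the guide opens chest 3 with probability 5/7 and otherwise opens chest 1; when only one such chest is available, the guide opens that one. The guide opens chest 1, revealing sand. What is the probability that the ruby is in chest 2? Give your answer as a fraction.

Condition on the true location of the ruby.
If it is in chest 1 (prior 1/3): the guide opened chest 1, so this case is ruled out; weight (1/3)·0 = 0.
If it is in chest 2 (prior 1/3): chest 3 is available but not opened, probability 2/7; weight (1/3)·(2/7) = 2/21.
If it is in chest 3 (prior 1/3): only chest 1 is available, probability 1; weight (1/3)·1 = 1/3.
The weights sum to 3/7.
So P(the ruby in chest 2 | the guide opened chest 1) = (2/21) / (3/7) = 2/9.

2/9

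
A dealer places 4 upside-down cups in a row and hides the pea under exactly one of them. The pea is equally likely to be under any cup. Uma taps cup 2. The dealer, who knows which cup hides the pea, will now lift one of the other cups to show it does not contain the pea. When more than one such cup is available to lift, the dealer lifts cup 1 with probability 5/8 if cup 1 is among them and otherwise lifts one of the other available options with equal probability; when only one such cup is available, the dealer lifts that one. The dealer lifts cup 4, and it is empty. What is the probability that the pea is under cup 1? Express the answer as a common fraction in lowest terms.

Apply Bayes' rule, conditioning on where the pea actually is.
If it is under cup 1 (prior 1/4): cup 1 holds the prize so is unavailable; the dealer chooses uniformly among the 2 others, probability 1/2; weight (1/4)·(1/2) = 1/8.
If it is under cup 2 (prior 1/4): cup 1 is available but not opened; cup 4 gets probability (1 − 5/8)/2 = 3/16; weight (1/4)·(3/16) = 3/64.
If it is under cup 3 (prior 1/4): cup 1 is available but not opened, probability 3/8; weight (1/4)·(3/8) = 3/32.
If it is under cup 4 (prior 1/4): the dealer opened cup 4, so this case is ruled out; weight (1/4)·0 = 0.
The weights sum to 17/64.
So P(the pea under cup 1 | the dealer opened cup 4) = (1/8) / (17/64) = 8/17.

8/17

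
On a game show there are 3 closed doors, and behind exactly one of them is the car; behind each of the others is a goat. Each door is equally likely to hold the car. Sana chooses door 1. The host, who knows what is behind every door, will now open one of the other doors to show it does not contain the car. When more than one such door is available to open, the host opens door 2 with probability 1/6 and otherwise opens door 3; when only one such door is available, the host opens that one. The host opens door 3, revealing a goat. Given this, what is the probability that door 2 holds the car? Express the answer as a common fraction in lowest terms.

Apply Bayes' rule, conditioning on where the car actually is.
If it is behind door 1 (prior 1/3): door 2 is available but not opened, probability 5/6; weight (1/3)·(5/6) = 5/18.
If it is behind door 2 (prior 1/3): only door 3 is available, probability 1; weight (1/3)·1 = 1/3.
If it is behind door 3 (prior 1/3): the host opened door 3, so this case is ruled out; weight (1/3)·0 = 0.
The weights sum to 11/18.
So P(the car behind door 2 | the host opened door 3) = (1/3) / (11/18) = 6/11.

6/11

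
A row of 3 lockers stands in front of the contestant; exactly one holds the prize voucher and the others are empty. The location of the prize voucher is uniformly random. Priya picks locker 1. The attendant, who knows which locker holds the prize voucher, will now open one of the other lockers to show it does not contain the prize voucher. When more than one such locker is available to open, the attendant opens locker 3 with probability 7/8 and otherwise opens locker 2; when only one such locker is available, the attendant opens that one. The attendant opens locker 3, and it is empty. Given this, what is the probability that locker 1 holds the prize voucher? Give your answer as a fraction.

7/15

Condition on the true location of the prize voucher.
If it is in locker 1 (prior 1/3): locker 3 is available, opened with probability 7/8; weight (1/3)·(7/8) = 7/24.
If it is in locker 2 (prior 1/3): only locker 3 is available, probability 1; weight (1/3)·1 = 1/3.
If it is in locker 3 (prior 1/3): the attendant opened locker 3, so this case is ruled out; weight (1/3)·0 = 0.
The weights sum to 5/8.
So P(the prize voucher in locker 1 | the attendant opened locker 3) = (7/24) / (5/8) = 7/15.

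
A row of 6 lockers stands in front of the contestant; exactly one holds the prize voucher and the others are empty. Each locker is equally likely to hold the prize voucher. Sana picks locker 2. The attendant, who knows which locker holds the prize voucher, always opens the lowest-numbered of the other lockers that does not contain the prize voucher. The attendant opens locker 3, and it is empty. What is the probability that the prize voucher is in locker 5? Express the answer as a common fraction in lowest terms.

0

Consider each possible location of the prize voucher in turn.
If it is in locker 1 (prior 1/6): locker 3 is the lowest-numbered option available, probability 1; weight (1/6)·1 = 1/6.
If it is in any of lockers 2, 4, 5, and 6 (prior 1/6 each): the attendant would have opened locker 1 instead, probability 0; weight (1/6)·0 = 0 each.
If it is in locker 3 (prior 1/6): the attendant opened locker 3, so this case is ruled out; weight (1/6)·0 = 0.
The weights sum to 1/6.
So P(the prize voucher in locker 5 | the attendant opened locker 3) = 0 / (1/6) = 0.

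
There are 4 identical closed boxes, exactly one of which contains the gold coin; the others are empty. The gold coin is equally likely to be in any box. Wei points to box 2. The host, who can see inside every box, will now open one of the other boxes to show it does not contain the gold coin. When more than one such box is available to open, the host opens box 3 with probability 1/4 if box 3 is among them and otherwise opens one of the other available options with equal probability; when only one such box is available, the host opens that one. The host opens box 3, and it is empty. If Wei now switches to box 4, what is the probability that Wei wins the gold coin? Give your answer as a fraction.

Consider each possible location of the gold coin in turn.
If it is in any of boxes 1, 2, and 4 (prior 1/4 each): box 3 is available, opened with probability 1/4; weight (1/4)·(1/4) = 1/16 each.
If it is in box 3 (prior 1/4): the host opened box 3, so this case is ruled out; weight (1/4)·0 = 0.
The weights sum to 3/16.
So P(the gold coin in box 4 | the host opened box 3) = (1/16) / (3/16) = 1/3.

1/3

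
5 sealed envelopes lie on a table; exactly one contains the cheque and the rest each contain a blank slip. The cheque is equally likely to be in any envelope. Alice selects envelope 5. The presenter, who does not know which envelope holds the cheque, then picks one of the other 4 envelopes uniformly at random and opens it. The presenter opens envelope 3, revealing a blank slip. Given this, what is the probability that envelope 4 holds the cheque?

Because the presenter chose which envelope to open without knowing where the cheque is, the choice is independent of the prize location. Learning that envelope 3 does not hold the cheque simply rules out that one location and leaves the remaining 4 envelopes still equally likely by symmetry.
So P(the cheque in envelope 4) = 1/4.

1/4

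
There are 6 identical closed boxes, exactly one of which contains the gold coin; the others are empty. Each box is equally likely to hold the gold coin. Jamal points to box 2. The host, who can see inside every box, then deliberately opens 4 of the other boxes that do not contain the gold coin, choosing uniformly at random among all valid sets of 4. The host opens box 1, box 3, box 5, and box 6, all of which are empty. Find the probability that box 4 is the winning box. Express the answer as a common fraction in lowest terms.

5/6

Condition on the true location of the gold coin.
If it is in any of boxes 1, 3, 5, and 6 (prior 1/6 each): that box was opened and seen not to hold the prize — ruled out; weight (1/6)·0 = 0 each.
If it is in box 2 (prior 1/6): the host has 5 equally likely choices, so probability 1/5; weight (1/6)·(1/5) = 1/30.
If it is in box 4 (prior 1/6): the host has no choice, probability 1; weight (1/6)·1 = 1/6.
The weights sum to 1/5.
So P(the gold coin in box 4 | the host opened box 1, box 3, box 5, and box 6) = (1/6) / (1/5) = 5/6.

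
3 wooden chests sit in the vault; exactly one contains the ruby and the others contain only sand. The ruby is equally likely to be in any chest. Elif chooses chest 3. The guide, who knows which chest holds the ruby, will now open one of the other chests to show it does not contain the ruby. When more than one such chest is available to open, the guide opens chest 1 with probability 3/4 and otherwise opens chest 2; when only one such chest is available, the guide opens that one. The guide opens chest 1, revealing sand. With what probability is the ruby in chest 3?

3/7

Consider each possible location of the ruby in turn.
If it is in chest 1 (prior 1/3): the guide opened chest 1, so this case is ruled out; weight (1/3)·0 = 0.
If it is in chest 2 (prior 1/3): only chest 1 is available, probability 1; weight (1/3)·1 = 1/3.
If it is in chest 3 (prior 1/3): chest 1 is available, opened with probability 3/4; weight (1/3)·(3/4) = 1/4.
The weights sum to 7/12.
So P(the ruby in chest 3 | the guide opened chest 1) = (1/4) / (7/12) = 3/7.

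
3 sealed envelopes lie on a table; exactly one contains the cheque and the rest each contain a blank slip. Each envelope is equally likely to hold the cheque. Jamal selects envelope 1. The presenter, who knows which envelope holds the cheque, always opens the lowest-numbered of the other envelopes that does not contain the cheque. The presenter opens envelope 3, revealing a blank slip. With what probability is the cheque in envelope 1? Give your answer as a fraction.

0

Condition on the true location of the cheque.
If it is in envelope 1 (prior 1/3): the presenter would have opened envelope 2 instead, probability 0; weight (1/3)·0 = 0.
If it is in envelope 2 (prior 1/3): envelope 3 is the lowest-numbered option available, probability 1; weight (1/3)·1 = 1/3.
If it is in envelope 3 (prior 1/3): the presenter opened envelope 3, so this case is ruled out; weight (1/3)·0 = 0.
The weights sum to 1/3.
So P(the cheque in envelope 1 | the presenter opened envelope 3) = 0 / (1/3) = 0.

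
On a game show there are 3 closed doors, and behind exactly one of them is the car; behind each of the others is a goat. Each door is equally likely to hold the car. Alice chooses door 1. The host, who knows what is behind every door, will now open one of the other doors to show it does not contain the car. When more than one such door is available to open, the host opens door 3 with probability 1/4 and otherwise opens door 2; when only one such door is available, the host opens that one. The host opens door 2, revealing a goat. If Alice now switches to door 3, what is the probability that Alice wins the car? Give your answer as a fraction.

Consider each possible location of the car in turn.
If it is behind door 1 (prior 1/3): door 3 is available but not opened, probability 3/4; weight (1/3)·(3/4) = 1/4.
If it is behind door 2 (prior 1/3): the host opened door 2, so this case is ruled out; weight (1/3)·0 = 0.
If it is behind door 3 (prior 1/3): only door 2 is available, probability 1; weight (1/3)·1 = 1/3.
The weights sum to 7/12.
So P(the car behind door 3 | the host opened door 2) = (1/3) / (7/12) = 4/7.

4/7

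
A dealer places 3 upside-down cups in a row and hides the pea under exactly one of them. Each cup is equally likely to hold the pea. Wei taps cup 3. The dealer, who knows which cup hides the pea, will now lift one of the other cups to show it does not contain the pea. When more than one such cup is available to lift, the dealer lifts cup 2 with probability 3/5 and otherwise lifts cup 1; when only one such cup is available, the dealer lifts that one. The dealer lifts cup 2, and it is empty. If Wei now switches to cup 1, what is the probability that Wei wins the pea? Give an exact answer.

5/8

Consider each possible location of the pea in turn.
If it is under cup 1 (prior 1/3): only cup 2 is available, probability 1; weight (1/3)·1 = 1/3.
If it is under cup 2 (prior 1/3): the dealer opened cup 2, so this case is ruled out; weight (1/3)·0 = 0.
If it is under cup 3 (prior 1/3): cup 2 is available, opened with probability 3/5; weight (1/3)·(3/5) = 1/5.
The weights sum to 8/15.
So P(the pea under cup 1 | the dealer opened cup 2) = (1/3) / (8/15) = 5/8.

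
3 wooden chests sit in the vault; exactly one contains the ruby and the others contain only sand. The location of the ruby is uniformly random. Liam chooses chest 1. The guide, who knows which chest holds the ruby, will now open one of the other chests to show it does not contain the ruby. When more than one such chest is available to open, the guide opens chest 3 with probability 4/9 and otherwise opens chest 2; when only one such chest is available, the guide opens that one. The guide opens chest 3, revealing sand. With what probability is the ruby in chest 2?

9/13

Condition on the true location of the ruby.
If it is in chest 1 (prior 1/3): chest 3 is available, opened with probability 4/9; weight (1/3)·(4/9) = 4/27.
If it is in chest 2 (prior 1/3): only chest 3 is available, probability 1; weight (1/3)·1 = 1/3.
If it is in chest 3 (prior 1/3): the guide opened chest 3, so this case is ruled out; weight (1/3)·0 = 0.
The weights sum to 13/27.
So P(the ruby in chest 2 | the guide opened chest 3) = (1/3) / (13/27) = 9/13.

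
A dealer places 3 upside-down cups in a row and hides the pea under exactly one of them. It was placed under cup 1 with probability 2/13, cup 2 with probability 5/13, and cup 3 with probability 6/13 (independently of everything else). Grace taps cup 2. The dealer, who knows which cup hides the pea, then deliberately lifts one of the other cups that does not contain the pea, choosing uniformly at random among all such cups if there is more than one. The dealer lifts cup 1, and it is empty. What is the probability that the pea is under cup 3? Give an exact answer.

12/17

Condition on the true location of the pea.
If it is under cup 1 (prior 2/13): the dealer opened cup 1, so this case is ruled out; weight (2/13)·0 = 0.
If it is under cup 2 (prior 5/13): the dealer has 2 equally likely choices, so probability 1/2; weight (5/13)·(1/2) = 5/26.
If it is under cup 3 (prior 6/13): the dealer has no choice, probability 1; weight (6/13)·1 = 6/13.
The weights sum to 17/26.
So P(the pea under cup 3 | the dealer opened cup 1) = (6/13) / (17/26) = 12/17.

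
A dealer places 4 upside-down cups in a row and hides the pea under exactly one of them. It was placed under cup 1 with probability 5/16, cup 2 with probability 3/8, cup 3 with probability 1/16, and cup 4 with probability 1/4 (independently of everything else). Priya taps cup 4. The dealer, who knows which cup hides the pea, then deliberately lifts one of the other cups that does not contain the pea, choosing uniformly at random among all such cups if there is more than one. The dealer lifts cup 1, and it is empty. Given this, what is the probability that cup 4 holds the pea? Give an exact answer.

Condition on the true location of the pea.
If it is under cup 1 (prior 5/16): the dealer opened cup 1, so this case is ruled out; weight (5/16)·0 = 0.
If it is under cup 2 (prior 3/8): the dealer has 2 equally likely choices, so probability 1/2; weight (3/8)·(1/2) = 3/16.
If it is under cup 3 (prior 1/16): the dealer has 2 equally likely choices, so probability 1/2; weight (1/16)·(1/2) = 1/32.
If it is under cup 4 (prior 1/4): the dealer has 3 equally likely choices, so probability 1/3; weight (1/4)·(1/3) = 1/12.
The weights sum to 29/96.
So P(the pea under cup 4 | the dealer opened cup 1) = (1/12) / (29/96) = 8/29.

8/29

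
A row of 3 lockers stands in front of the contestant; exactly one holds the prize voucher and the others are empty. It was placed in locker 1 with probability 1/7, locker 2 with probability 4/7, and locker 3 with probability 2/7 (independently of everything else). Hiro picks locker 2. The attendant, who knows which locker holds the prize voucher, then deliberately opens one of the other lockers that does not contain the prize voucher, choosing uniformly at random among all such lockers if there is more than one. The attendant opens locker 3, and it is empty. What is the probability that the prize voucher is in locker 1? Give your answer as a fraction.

1/3

Condition on the true location of the prize voucher.
If it is in locker 1 (prior 1/7): the attendant has no choice, probability 1; weight (1/7)·1 = 1/7.
If it is in locker 2 (prior 4/7): the attendant has 2 equally likely choices, so probability 1/2; weight (4/7)·(1/2) = 2/7.
If it is in locker 3 (prior 2/7): the attendant opened locker 3, so this case is ruled out; weight (2/7)·0 = 0.
The weights sum to 3/7.
So P(the prize voucher in locker 1 | the attendant opened locker 3) = (1/7) / (3/7) = 1/3.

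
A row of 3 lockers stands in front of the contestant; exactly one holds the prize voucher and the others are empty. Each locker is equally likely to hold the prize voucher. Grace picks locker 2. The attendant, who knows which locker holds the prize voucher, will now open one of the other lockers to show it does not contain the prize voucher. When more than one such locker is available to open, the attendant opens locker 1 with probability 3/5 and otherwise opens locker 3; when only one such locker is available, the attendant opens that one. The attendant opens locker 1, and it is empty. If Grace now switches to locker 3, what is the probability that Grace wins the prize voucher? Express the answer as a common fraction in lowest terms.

Condition on the true location of the prize voucher.
If it is in locker 1 (prior 1/3): the attendant opened locker 1, so this case is ruled out; weight (1/3)·0 = 0.
If it is in locker 2 (prior 1/3): locker 1 is available, opened with probability 3/5; weight (1/3)·(3/5) = 1/5.
If it is in locker 3 (prior 1/3): only locker 1 is available, probability 1; weight (1/3)·1 = 1/3.
The weights sum to 8/15.
So P(the prize voucher in locker 3 | the attendant opened locker 1) = (1/3) / (8/15) = 5/8.

5/8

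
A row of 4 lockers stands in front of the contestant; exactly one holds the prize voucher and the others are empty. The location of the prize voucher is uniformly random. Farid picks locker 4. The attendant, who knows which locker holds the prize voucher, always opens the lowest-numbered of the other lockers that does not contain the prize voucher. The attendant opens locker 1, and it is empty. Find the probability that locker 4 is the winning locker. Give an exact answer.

1/3

Apply Bayes' rule, conditioning on where the prize voucher actually is.
If it is in locker 1 (prior 1/4): the attendant opened locker 1, so this case is ruled out; weight (1/4)·0 = 0.
If it is in any of lockers 2, 3, and 4 (prior 1/4 each): locker 1 is the lowest-numbered option available, probability 1; weight (1/4)·1 = 1/4 each.
The weights sum to 3/4.
So P(the prize voucher in locker 4 | the attendant opened locker 1) = (1/4) / (3/4) = 1/3.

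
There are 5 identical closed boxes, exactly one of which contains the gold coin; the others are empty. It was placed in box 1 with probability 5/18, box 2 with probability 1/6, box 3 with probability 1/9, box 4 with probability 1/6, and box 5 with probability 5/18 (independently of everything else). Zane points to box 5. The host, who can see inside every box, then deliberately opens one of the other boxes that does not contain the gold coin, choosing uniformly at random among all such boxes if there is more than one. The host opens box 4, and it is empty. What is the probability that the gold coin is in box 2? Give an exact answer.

Consider each possible location of the gold coin in turn.
If it is in box 1 (prior 5/18): the host has 3 equally likely choices, so probability 1/3; weight (5/18)·(1/3) = 5/54.
If it is in box 2 (prior 1/6): the host has 3 equally likely choices, so probability 1/3; weight (1/6)·(1/3) = 1/18.
If it is in box 3 (prior 1/9): the host has 3 equally likely choices, so probability 1/3; weight (1/9)·(1/3) = 1/27.
If it is in box 4 (prior 1/6): the host opened box 4, so this case is ruled out; weight (1/6)·0 = 0.
If it is in box 5 (prior 5/18): the host has 4 equally likely choices, so probability 1/4; weight (5/18)·(1/4) = 5/72.
The weights sum to 55/216.
So P(the gold coin in box 2 | the host opened box 4) = (1/18) / (55/216) = 12/55.

12/55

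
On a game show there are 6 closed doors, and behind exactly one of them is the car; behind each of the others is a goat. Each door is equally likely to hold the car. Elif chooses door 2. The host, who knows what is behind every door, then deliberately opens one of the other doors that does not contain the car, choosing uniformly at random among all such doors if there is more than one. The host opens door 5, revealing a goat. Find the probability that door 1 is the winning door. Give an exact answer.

Condition on the true location of the car.
If it is behind any of doors 1, 3, 4, and 6 (prior 1/6 each): the host has 4 equally likely choices, so probability 1/4; weight (1/6)·(1/4) = 1/24 each.
If it is behind door 2 (prior 1/6): the host has 5 equally likely choices, so probability 1/5; weight (1/6)·(1/5) = 1/30.
If it is behind door 5 (prior 1/6): the host opened door 5, so this case is ruled out; weight (1/6)·0 = 0.
The weights sum to 1/5.
So P(the car behind door 1 | the host opened door 5) = (1/24) / (1/5) = 5/24.

5/24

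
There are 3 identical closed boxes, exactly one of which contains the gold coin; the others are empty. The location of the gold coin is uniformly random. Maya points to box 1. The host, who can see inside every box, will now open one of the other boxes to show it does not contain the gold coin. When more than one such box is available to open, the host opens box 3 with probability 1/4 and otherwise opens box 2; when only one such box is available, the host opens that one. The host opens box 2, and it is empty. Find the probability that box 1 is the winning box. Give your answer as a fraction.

3/7

Condition on the true location of the gold coin.
If it is in box 1 (prior 1/3): box 3 is available but not opened, probability 3/4; weight (1/3)·(3/4) = 1/4.
If it is in box 2 (prior 1/3): the host opened box 2, so this case is ruled out; weight (1/3)·0 = 0.
If it is in box 3 (prior 1/3): only box 2 is available, probability 1; weight (1/3)·1 = 1/3.
The weights sum to 7/12.
So P(the gold coin in box 1 | the host opened box 2) = (1/4) / (7/12) = 3/7.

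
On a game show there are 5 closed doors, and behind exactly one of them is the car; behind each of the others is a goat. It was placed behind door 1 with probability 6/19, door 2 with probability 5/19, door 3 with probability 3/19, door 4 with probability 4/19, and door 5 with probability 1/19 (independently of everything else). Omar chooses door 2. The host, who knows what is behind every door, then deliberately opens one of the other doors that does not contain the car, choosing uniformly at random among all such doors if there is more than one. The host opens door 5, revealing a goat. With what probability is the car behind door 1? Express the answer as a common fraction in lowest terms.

24/67

Consider each possible location of the car in turn.
If it is behind door 1 (prior 6/19): the host has 3 equally likely choices, so probability 1/3; weight (6/19)·(1/3) = 2/19.
If it is behind door 2 (prior 5/19): the host has 4 equally likely choices, so probability 1/4; weight (5/19)·(1/4) = 5/76.
If it is behind door 3 (prior 3/19): the host has 3 equally likely choices, so probability 1/3; weight (3/19)·(1/3) = 1/19.
If it is behind door 4 (prior 4/19): the host has 3 equally likely choices, so probability 1/3; weight (4/19)·(1/3) = 4/57.
If it is behind door 5 (prior 1/19): the host opened door 5, so this case is ruled out; weight (1/19)·0 = 0.
The weights sum to 67/228.
So P(the car behind door 1 | the host opened door 5) = (2/19) / (67/228) = 24/67.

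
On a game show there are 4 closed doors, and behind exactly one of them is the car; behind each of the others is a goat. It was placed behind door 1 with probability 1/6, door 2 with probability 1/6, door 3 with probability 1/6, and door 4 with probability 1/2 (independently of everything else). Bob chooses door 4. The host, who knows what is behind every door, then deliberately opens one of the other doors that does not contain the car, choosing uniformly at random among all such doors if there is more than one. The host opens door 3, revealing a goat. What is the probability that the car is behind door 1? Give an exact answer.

1/4

Condition on the true location of the car.
If it is behind either of doors 1 and 2 (prior 1/6 each): the host has 2 equally likely choices, so probability 1/2; weight (1/6)·(1/2) = 1/12 each.
If it is behind door 3 (prior 1/6): the host opened door 3, so this case is ruled out; weight (1/6)·0 = 0.
If it is behind door 4 (prior 1/2): the host has 3 equally likely choices, so probability 1/3; weight (1/2)·(1/3) = 1/6.
The weights sum to 1/3.
So P(the car behind door 1 | the host opened door 3) = (1/12) / (1/3) = 1/4.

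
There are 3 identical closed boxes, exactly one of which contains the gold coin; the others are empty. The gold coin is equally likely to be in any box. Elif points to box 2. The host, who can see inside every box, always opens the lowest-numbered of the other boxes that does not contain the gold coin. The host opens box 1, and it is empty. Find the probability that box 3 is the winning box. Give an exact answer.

1/2

Apply Bayes' rule, conditioning on where the gold coin actually is.
If it is in box 1 (prior 1/3): the host opened box 1, so this case is ruled out; weight (1/3)·0 = 0.
If it is in either of boxes 2 and 3 (prior 1/3 each): box 1 is the lowest-numbered option available, probability 1; weight (1/3)·1 = 1/3 each.
The weights sum to 2/3.
So P(the gold coin in box 3 | the host opened box 1) = (1/3) / (2/3) = 1/2.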